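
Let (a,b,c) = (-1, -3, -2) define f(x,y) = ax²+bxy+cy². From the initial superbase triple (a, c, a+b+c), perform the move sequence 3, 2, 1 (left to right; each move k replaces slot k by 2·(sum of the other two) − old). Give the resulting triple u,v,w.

start (-1,-2,-6) = (f(1,0),f(0,1),f(1,1))
replace slot 3: 2·((-1)+(-2)) − (-6) = 0 → (-1,-2,0)
replace slot 2: 2·((-1)+0) − (-2) = 0 → (-1,0,0)
replace slot 1: 2·(0+0) − (-1) = 1 → (1,0,0)

1,0,0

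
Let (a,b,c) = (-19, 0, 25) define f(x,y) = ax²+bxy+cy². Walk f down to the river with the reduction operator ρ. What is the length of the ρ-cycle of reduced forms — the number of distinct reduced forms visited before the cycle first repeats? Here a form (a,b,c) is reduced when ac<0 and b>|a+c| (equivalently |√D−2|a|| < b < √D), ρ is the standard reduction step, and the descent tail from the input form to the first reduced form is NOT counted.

D = 1900, ⌊√D⌋ = 43
descent: ρ → (25,0,-19)
descent: ρ → (-19,38,6)  [lands on river]
river: ρ → (6,34,-31)
river: ρ → (-31,28,9)
river: ρ → (9,26,-34)
river: ρ → (-34,42,1)
river: ρ → (1,42,-34)
river: ρ → (-34,26,9)
river: ρ → (9,28,-31)
river: ρ → (-31,34,6)
river: ρ → (6,38,-19)
ρ-cycle length = 10 (tail of 2 descent steps not counted)

10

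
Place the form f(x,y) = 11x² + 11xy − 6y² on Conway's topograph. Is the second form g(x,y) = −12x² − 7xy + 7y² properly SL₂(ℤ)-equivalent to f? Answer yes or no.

D₁ = 385, D₂ = 385
river cycle of f (length 12): (-6, 13, 9), (9, 5, -10), (-10, 15, 4), (4, 17, -6), (-6, 19, 1), (1, 19, -6), (-6, 17, 4), (4, 15, -10), (-10, 5, 9), (9, 13, -6), … (2 more)
river cycle of g (length 10): (7, 7, -12), (-12, 17, 2), (2, 19, -3), (-3, 17, 8), (8, 15, -5), (-5, 15, 8), (8, 17, -3), (-3, 19, 2), (2, 17, -12), (-12, 7, 7)
cycles differ ⇒ inequivalent

no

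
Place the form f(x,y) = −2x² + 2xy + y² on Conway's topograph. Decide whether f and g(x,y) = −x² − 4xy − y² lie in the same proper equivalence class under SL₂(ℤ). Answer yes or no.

D₁ = 12, D₂ = 12
river cycle of f (length 2): (1, 2, -2), (-2, 2, 1)
river cycle of g (length 2): (-1, 2, 2), (2, 2, -1)
cycles differ ⇒ inequivalent

no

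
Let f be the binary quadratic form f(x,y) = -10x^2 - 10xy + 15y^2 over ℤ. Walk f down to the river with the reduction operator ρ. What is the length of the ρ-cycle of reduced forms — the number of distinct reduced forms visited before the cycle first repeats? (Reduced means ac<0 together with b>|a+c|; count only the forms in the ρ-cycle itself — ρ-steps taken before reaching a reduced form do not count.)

D = 700, ⌊√D⌋ = 26
descent: ρ → (15,10,-10)  [lands on river]
river: ρ → (-10,10,15)
river: ρ → (15,20,-5)
river: ρ → (-5,20,15)
ρ-cycle length = 4 (tail of 1 descent step not counted)

4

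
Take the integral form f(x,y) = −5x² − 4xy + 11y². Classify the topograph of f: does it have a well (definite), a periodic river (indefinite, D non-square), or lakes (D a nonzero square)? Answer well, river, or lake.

D = b²−4ac = (-4)² − 4·(-5)·11 = 236
D > 0 non-square ⇒ indefinite ⇒ periodic river

river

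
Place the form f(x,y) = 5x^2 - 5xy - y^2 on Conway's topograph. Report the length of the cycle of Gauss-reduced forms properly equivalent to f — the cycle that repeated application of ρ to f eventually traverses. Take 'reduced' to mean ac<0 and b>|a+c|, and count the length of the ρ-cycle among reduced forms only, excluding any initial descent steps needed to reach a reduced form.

D = 45, ⌊√D⌋ = 6
descent: ρ → (-1,5,5)  [lands on river]
river: ρ → (5,5,-1)
ρ-cycle length = 2 (tail of 1 descent step not counted)

2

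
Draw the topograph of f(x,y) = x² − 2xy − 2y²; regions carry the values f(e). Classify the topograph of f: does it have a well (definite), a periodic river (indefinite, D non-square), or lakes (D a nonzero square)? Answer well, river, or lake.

D = b²−4ac = (-2)² − 4·1·(-2) = 12
D > 0 non-square ⇒ indefinite ⇒ periodic river

river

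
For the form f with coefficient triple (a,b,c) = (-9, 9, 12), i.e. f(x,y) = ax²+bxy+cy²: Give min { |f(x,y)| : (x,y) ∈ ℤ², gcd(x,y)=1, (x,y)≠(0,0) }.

river: ρ → (12,15,-6)
river: ρ → (-6,21,3)
river: ρ → (3,21,-6)
river: ρ → (-6,15,12)
river: ρ → (12,9,-9)
river: ρ → (-9,9,12)
closes: descent 0, river 6
min |a| on river = 3

3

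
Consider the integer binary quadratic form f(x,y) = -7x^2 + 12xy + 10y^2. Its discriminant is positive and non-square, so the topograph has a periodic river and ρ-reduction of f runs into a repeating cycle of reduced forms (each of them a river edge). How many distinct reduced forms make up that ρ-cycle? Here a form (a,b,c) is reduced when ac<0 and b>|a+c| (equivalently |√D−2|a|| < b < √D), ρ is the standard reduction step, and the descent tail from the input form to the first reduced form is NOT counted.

D = 424, ⌊√D⌋ = 20
river: ρ → (10,8,-9)
river: ρ → (-9,10,9)
river: ρ → (9,8,-10)
river: ρ → (-10,12,7)
river: ρ → (7,16,-6)
river: ρ → (-6,20,1)
river: ρ → (1,20,-6)
river: ρ → (-6,16,7)
river: ρ → (7,12,-10)
river: ρ → (-10,8,9)
river: ρ → (9,10,-9)
river: ρ → (-9,8,10)
river: ρ → (10,12,-7)
river: ρ → (-7,16,6)
river: ρ → (6,20,-1)
river: ρ → (-1,20,6)
river: ρ → (6,16,-7)
river: ρ → (-7,12,10)
ρ-cycle length = 18 (tail of 0 descent steps not counted)

18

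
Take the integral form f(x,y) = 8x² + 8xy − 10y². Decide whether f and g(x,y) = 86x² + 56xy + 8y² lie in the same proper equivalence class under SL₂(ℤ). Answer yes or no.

D₁ = 384, D₂ = 384
river cycle of f (length 4): (-10, 12, 6), (6, 12, -10), (-10, 8, 8), (8, 8, -10)
river cycle of g (length 4): (8, 8, -10), (-10, 12, 6), (6, 12, -10), (-10, 8, 8)
cycles coincide ⇒ equivalent

yes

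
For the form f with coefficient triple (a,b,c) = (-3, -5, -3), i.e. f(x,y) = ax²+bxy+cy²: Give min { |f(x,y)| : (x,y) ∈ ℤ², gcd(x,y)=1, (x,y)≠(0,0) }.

translate: b→-1 (≡5 mod 6), so (3,5,3)→(3,-1,1)
flip: (3,-1,1)→(1,1,3)
reduced (well bottom): (1,1,3) with a≤c, −a<b≤a
well minimum |f| = |-1| = 1 (negative-definite)

1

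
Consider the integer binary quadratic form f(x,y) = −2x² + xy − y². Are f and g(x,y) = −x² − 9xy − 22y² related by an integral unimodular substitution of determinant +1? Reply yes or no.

D₁ = -7, D₂ = -7
f is negative-definite; reduce −f:
−f: flip: (2,-1,1)→(1,1,2)
−f: reduced (well bottom): (1,1,2) with a≤c, −a<b≤a
flip sign back: reduced form of f is (-1,-1,-2)
g is negative-definite; reduce −g:
−g: translate: b→1 (≡9 mod 2), so (1,9,22)→(1,1,2)
−g: reduced (well bottom): (1,1,2) with a≤c, −a<b≤a
flip sign back: reduced form of g is (-1,-1,-2)
reduced forms (-1, -1, -2) vs (-1, -1, -2) ⇒ equivalent

yes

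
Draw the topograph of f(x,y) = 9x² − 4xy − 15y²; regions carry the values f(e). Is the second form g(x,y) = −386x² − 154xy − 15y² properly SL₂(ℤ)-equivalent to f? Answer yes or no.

D₁ = 556, D₂ = 556
river cycle of f (length 18): (9, 14, -10), (-10, 6, 13), (13, 20, -3), (-3, 22, 6), (6, 14, -15), (-15, 16, 5), (5, 14, -18), (-18, 22, 1), (1, 22, -18), (-18, 14, 5), … (8 more)
river cycle of g (length 18): (9, 14, -10), (-10, 6, 13), (13, 20, -3), (-3, 22, 6), (6, 14, -15), (-15, 16, 5), (5, 14, -18), (-18, 22, 1), (1, 22, -18), (-18, 14, 5), … (8 more)
cycles coincide ⇒ equivalent

yes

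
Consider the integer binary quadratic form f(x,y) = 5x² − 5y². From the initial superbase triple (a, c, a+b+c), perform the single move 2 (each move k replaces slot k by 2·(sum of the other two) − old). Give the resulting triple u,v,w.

start (5,-5,0) = (f(1,0),f(0,1),f(1,1))
replace slot 2: 2·(5+0) − (-5) = 15 → (5,15,0)

5,15,0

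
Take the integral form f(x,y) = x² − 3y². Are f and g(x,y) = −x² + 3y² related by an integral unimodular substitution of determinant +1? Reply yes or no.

D₁ = 12, D₂ = 12
river cycle of f (length 2): (1, 2, -2), (-2, 2, 1)
river cycle of g (length 2): (-1, 2, 2), (2, 2, -1)
cycles differ ⇒ inequivalent

no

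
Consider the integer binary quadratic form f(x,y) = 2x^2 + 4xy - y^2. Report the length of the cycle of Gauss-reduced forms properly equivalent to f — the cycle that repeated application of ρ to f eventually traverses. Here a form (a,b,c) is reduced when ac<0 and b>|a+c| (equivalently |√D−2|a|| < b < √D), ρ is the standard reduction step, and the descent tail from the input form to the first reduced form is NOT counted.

D = 24, ⌊√D⌋ = 4
river: ρ → (-1,4,2)
river: ρ → (2,4,-1)
ρ-cycle length = 2 (tail of 0 descent steps not counted)

2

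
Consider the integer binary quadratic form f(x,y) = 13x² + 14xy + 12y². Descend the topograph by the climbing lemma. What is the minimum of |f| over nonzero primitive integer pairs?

translate: b→-12 (≡14 mod 26), so (13,14,12)→(13,-12,11)
flip: (13,-12,11)→(11,12,13)
translate: b→-10 (≡12 mod 22), so (11,12,13)→(11,-10,12)
reduced (well bottom): (11,-10,12) with a≤c, −a<b≤a
well minimum = a = 11

11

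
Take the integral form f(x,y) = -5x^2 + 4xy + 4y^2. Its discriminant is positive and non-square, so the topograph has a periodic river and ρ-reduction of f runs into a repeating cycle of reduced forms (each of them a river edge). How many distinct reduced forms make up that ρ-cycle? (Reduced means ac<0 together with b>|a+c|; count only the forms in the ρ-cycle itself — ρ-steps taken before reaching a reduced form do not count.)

D = 96, ⌊√D⌋ = 9
river: ρ → (4,4,-5)
river: ρ → (-5,6,3)
river: ρ → (3,6,-5)
river: ρ → (-5,4,4)
ρ-cycle length = 4 (tail of 0 descent steps not counted)

4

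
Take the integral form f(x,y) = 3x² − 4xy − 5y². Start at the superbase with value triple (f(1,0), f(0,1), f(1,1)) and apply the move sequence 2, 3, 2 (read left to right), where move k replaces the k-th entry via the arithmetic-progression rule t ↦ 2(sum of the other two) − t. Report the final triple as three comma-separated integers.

start (3,-5,-6) = (f(1,0),f(0,1),f(1,1))
replace slot 2: 2·(3+(-6)) − (-5) = -1 → (3,-1,-6)
replace slot 3: 2·(3+(-1)) − (-6) = 10 → (3,-1,10)
replace slot 2: 2·(3+10) − (-1) = 27 → (3,27,10)

3,27,10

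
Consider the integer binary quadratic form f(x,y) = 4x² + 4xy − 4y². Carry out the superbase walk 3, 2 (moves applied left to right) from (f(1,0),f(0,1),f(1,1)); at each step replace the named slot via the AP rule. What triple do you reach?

start (4,-4,4) = (f(1,0),f(0,1),f(1,1))
replace slot 3: 2·(4+(-4)) − 4 = -4 → (4,-4,-4)
replace slot 2: 2·(4+(-4)) − (-4) = 4 → (4,4,-4)

4,4,-4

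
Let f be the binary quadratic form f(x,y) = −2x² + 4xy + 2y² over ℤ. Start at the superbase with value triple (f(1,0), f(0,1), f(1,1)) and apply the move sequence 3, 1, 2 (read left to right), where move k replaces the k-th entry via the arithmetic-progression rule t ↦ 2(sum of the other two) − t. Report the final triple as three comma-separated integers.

start (-2,2,4) = (f(1,0),f(0,1),f(1,1))
replace slot 3: 2·((-2)+2) − 4 = -4 → (-2,2,-4)
replace slot 1: 2·(2+(-4)) − (-2) = -2 → (-2,2,-4)
replace slot 2: 2·((-2)+(-4)) − 2 = -14 → (-2,-14,-4)

-2,-14,-4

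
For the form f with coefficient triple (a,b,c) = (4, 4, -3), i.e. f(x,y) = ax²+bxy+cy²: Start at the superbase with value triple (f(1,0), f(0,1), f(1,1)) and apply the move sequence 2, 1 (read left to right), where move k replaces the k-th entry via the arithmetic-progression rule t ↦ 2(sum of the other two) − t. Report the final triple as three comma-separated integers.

start (4,-3,5) = (f(1,0),f(0,1),f(1,1))
replace slot 2: 2·(4+5) − (-3) = 21 → (4,21,5)
replace slot 1: 2·(21+5) − 4 = 48 → (48,21,5)

48,21,5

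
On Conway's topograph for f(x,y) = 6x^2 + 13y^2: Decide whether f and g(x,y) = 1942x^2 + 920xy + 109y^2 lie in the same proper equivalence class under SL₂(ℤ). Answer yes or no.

D₁ = -312, D₂ = -312
f: reduced (well bottom): (6,0,13) with a≤c, −a<b≤a
g: flip: (1942,920,109)→(109,-920,1942)
g: translate: b→-48 (≡-920 mod 218), so (109,-920,1942)→(109,-48,6)
g: flip: (109,-48,6)→(6,48,109)
g: translate: b→0 (≡48 mod 12), so (6,48,109)→(6,0,13)
g: reduced (well bottom): (6,0,13) with a≤c, −a<b≤a
reduced forms (6, 0, 13) vs (6, 0, 13) ⇒ equivalent

yes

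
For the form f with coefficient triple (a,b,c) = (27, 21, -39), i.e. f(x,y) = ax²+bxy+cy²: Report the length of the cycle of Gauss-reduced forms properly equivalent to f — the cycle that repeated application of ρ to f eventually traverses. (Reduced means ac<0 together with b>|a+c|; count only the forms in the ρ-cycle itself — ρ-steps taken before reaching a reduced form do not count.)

D = 4653, ⌊√D⌋ = 68
river: ρ → (-39,57,9)
river: ρ → (9,51,-57)
river: ρ → (-57,63,3)
river: ρ → (3,63,-57)
river: ρ → (-57,51,9)
river: ρ → (9,57,-39)
river: ρ → (-39,21,27)
river: ρ → (27,33,-33)
river: ρ → (-33,33,27)
river: ρ → (27,21,-39)
ρ-cycle length = 10 (tail of 0 descent steps not counted)

10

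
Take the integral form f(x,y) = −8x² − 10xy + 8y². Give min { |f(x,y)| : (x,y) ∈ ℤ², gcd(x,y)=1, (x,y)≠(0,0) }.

descent: ρ → (8,10,-8)  [lands on river]
river: ρ → (-8,6,10)
river: ρ → (10,14,-4)
river: ρ → (-4,18,2)
river: ρ → (2,18,-4)
river: ρ → (-4,14,10)
river: ρ → (10,6,-8)
river: ρ → (-8,10,8)
river: ρ → (8,6,-10)
river: ρ → (-10,14,4)
river: ρ → (4,18,-2)
river: ρ → (-2,18,4)
river: ρ → (4,14,-10)
river: ρ → (-10,6,8)
closes: descent 1, river 14
min |a| on river = 2

2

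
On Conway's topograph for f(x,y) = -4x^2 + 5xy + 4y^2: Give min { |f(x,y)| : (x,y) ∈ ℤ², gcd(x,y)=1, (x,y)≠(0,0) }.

river: ρ → (4,3,-5)
river: ρ → (-5,7,2)
river: ρ → (2,9,-1)
river: ρ → (-1,9,2)
river: ρ → (2,7,-5)
river: ρ → (-5,3,4)
river: ρ → (4,5,-4)
river: ρ → (-4,3,5)
river: ρ → (5,7,-2)
river: ρ → (-2,9,1)
river: ρ → (1,9,-2)
river: ρ → (-2,7,5)
river: ρ → (5,3,-4)
river: ρ → (-4,5,4)
closes: descent 0, river 14
min |a| on river = 1

1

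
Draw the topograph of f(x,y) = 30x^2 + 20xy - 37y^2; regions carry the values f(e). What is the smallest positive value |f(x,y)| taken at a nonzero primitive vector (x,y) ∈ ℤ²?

river: ρ → (-37,54,13)
river: ρ → (13,50,-45)
river: ρ → (-45,40,18)
river: ρ → (18,68,-3)
river: ρ → (-3,64,62)
river: ρ → (62,60,-5)
river: ρ → (-5,60,62)
river: ρ → (62,64,-3)
river: ρ → (-3,68,18)
river: ρ → (18,40,-45)
river: ρ → (-45,50,13)
river: ρ → (13,54,-37)
river: ρ → (-37,20,30)
river: ρ → (30,40,-27)
river: ρ → (-27,68,2)
river: ρ → (2,68,-27)
river: ρ → (-27,40,30)
river: ρ → (30,20,-37)
closes: descent 0, river 18
min |a| on river = 2

2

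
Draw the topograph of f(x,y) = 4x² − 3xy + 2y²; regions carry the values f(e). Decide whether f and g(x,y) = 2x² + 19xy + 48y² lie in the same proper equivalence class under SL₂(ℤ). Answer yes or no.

D₁ = -23, D₂ = -23
f: flip: (4,-3,2)→(2,3,4)
f: translate: b→-1 (≡3 mod 4), so (2,3,4)→(2,-1,3)
f: reduced (well bottom): (2,-1,3) with a≤c, −a<b≤a
g: translate: b→-1 (≡19 mod 4), so (2,19,48)→(2,-1,3)
g: reduced (well bottom): (2,-1,3) with a≤c, −a<b≤a
reduced forms (2, -1, 3) vs (2, -1, 3) ⇒ equivalent

yes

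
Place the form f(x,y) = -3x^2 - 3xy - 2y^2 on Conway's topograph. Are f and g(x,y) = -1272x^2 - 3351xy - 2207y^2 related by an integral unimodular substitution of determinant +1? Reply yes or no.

D₁ = -15, D₂ = -15
f is negative-definite; reduce −f:
−f: flip: (3,3,2)→(2,-3,3)
−f: translate: b→1 (≡-3 mod 4), so (2,-3,3)→(2,1,2)
−f: reduced (well bottom): (2,1,2) with a≤c, −a<b≤a
flip sign back: reduced form of f is (-2,-1,-2)
g is negative-definite; reduce −g:
−g: translate: b→807 (≡3351 mod 2544), so (1272,3351,2207)→(1272,807,128)
−g: flip: (1272,807,128)→(128,-807,1272)
−g: translate: b→-39 (≡-807 mod 256), so (128,-807,1272)→(128,-39,3)
−g: flip: (128,-39,3)→(3,39,128)
−g: translate: b→3 (≡39 mod 6), so (3,39,128)→(3,3,2)
−g: flip: (3,3,2)→(2,-3,3)
−g: translate: b→1 (≡-3 mod 4), so (2,-3,3)→(2,1,2)
−g: reduced (well bottom): (2,1,2) with a≤c, −a<b≤a
flip sign back: reduced form of g is (-2,-1,-2)
reduced forms (-2, -1, -2) vs (-2, -1, -2) ⇒ equivalent

yes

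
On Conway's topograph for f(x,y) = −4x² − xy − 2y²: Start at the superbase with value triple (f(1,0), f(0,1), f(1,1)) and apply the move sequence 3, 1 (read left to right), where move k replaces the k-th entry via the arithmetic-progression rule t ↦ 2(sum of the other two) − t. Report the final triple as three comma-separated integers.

start (-4,-2,-7) = (f(1,0),f(0,1),f(1,1))
replace slot 3: 2·((-4)+(-2)) − (-7) = -5 → (-4,-2,-5)
replace slot 1: 2·((-2)+(-5)) − (-4) = -10 → (-10,-2,-5)

-10,-2,-5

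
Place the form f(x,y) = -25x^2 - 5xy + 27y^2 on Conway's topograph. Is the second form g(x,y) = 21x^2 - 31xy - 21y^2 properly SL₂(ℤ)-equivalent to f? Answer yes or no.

D₁ = 2725, D₂ = 2725
river cycle of f (length 10): (27, 5, -25), (-25, 45, 7), (7, 39, -43), (-43, 47, 3), (3, 49, -27), (-27, 5, 25), (25, 45, -7), (-7, 39, 43), (43, 47, -3), (-3, 49, 27)
river cycle of g (length 10): (-21, 31, 21), (21, 11, -31), (-31, 51, 1), (1, 51, -31), (-31, 11, 21), (21, 31, -21), (-21, 11, 31), (31, 51, -1), (-1, 51, 31), (31, 11, -21)
cycles differ ⇒ inequivalent

no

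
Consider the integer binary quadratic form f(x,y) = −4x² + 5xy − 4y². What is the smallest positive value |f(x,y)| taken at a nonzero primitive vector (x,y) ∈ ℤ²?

translate: b→3 (≡-5 mod 8), so (4,-5,4)→(4,3,3)
flip: (4,3,3)→(3,-3,4)
translate: b→3 (≡-3 mod 6), so (3,-3,4)→(3,3,4)
reduced (well bottom): (3,3,4) with a≤c, −a<b≤a
well minimum |f| = |-3| = 3 (negative-definite)

3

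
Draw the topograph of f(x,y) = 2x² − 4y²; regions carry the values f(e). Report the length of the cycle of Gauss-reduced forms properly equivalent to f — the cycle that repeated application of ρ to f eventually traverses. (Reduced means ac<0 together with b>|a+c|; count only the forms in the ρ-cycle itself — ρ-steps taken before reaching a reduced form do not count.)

D = 32, ⌊√D⌋ = 5
descent: ρ → (-4,0,2)
descent: ρ → (2,4,-2)  [lands on river]
river: ρ → (-2,4,2)
ρ-cycle length = 2 (tail of 2 descent steps not counted)

2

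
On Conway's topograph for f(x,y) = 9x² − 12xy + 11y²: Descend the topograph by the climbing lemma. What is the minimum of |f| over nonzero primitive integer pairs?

translate: b→6 (≡-12 mod 18), so (9,-12,11)→(9,6,8)
flip: (9,6,8)→(8,-6,9)
reduced (well bottom): (8,-6,9) with a≤c, −a<b≤a
well minimum = a = 8

8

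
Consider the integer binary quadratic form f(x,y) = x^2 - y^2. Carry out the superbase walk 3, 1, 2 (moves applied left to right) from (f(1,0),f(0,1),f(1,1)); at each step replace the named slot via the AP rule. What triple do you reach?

start (1,-1,0) = (f(1,0),f(0,1),f(1,1))
replace slot 3: 2·(1+(-1)) − 0 = 0 → (1,-1,0)
replace slot 1: 2·((-1)+0) − 1 = -3 → (-3,-1,0)
replace slot 2: 2·((-3)+0) − (-1) = -5 → (-3,-5,0)

-3,-5,0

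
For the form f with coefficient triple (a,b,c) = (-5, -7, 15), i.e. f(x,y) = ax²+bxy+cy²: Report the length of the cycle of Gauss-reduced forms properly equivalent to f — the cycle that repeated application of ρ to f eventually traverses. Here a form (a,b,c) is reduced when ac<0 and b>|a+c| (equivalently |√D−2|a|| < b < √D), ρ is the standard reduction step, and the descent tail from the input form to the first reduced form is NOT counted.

D = 349, ⌊√D⌋ = 18
descent: ρ → (15,7,-5)
descent: ρ → (-5,13,9)  [lands on river]
river: ρ → (9,5,-9)
river: ρ → (-9,13,5)
river: ρ → (5,17,-3)
river: ρ → (-3,13,15)
river: ρ → (15,17,-1)
river: ρ → (-1,17,15)
river: ρ → (15,13,-3)
river: ρ → (-3,17,5)
river: ρ → (5,13,-9)
river: ρ → (-9,5,9)
river: ρ → (9,13,-5)
river: ρ → (-5,17,3)
river: ρ → (3,13,-15)
river: ρ → (-15,17,1)
river: ρ → (1,17,-15)
river: ρ → (-15,13,3)
river: ρ → (3,17,-5)
ρ-cycle length = 18 (tail of 2 descent steps not counted)

18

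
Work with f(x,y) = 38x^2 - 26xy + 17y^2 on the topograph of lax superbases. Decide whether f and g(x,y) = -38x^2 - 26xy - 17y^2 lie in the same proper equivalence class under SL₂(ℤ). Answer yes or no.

D₁ = -1908, D₂ = -1908
f: flip: (38,-26,17)→(17,26,38)
f: translate: b→-8 (≡26 mod 34), so (17,26,38)→(17,-8,29)
f: reduced (well bottom): (17,-8,29) with a≤c, −a<b≤a
g is negative-definite; reduce −g:
−g: flip: (38,26,17)→(17,-26,38)
−g: translate: b→8 (≡-26 mod 34), so (17,-26,38)→(17,8,29)
−g: reduced (well bottom): (17,8,29) with a≤c, −a<b≤a
flip sign back: reduced form of g is (-17,-8,-29)
reduced forms (17, -8, 29) vs (-17, -8, -29) ⇒ inequivalent

no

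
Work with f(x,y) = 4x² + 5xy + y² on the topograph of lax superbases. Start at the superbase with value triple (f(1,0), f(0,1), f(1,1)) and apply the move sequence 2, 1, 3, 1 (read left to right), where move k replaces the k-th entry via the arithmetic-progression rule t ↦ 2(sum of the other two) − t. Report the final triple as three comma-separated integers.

start (4,1,10) = (f(1,0),f(0,1),f(1,1))
replace slot 2: 2·(4+10) − 1 = 27 → (4,27,10)
replace slot 1: 2·(27+10) − 4 = 70 → (70,27,10)
replace slot 3: 2·(70+27) − 10 = 184 → (70,27,184)
replace slot 1: 2·(27+184) − 70 = 352 → (352,27,184)

352,27,184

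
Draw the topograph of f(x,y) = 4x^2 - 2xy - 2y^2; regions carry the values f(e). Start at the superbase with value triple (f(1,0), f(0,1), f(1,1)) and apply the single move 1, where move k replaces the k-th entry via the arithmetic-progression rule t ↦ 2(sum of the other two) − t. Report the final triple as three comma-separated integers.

start (4,-2,0) = (f(1,0),f(0,1),f(1,1))
replace slot 1: 2·((-2)+0) − 4 = -8 → (-8,-2,0)

-8,-2,0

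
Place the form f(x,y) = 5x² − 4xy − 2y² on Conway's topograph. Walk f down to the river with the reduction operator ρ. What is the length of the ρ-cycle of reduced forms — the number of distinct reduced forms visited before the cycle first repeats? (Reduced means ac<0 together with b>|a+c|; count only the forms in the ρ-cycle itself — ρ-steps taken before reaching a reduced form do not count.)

D = 56, ⌊√D⌋ = 7
descent: ρ → (-2,4,5)  [lands on river]
river: ρ → (5,6,-1)
river: ρ → (-1,6,5)
river: ρ → (5,4,-2)
ρ-cycle length = 4 (tail of 1 descent step not counted)

4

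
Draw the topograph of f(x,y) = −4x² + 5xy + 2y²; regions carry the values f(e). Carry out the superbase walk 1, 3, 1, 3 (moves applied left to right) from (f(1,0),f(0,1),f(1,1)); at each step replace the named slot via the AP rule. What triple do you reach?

start (-4,2,3) = (f(1,0),f(0,1),f(1,1))
replace slot 1: 2·(2+3) − (-4) = 14 → (14,2,3)
replace slot 3: 2·(14+2) − 3 = 29 → (14,2,29)
replace slot 1: 2·(2+29) − 14 = 48 → (48,2,29)
replace slot 3: 2·(48+2) − 29 = 71 → (48,2,71)

48,2,71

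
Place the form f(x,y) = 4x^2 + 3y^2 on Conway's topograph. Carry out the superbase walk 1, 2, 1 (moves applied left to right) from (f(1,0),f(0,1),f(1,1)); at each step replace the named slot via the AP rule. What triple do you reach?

start (4,3,7) = (f(1,0),f(0,1),f(1,1))
replace slot 1: 2·(3+7) − 4 = 16 → (16,3,7)
replace slot 2: 2·(16+7) − 3 = 43 → (16,43,7)
replace slot 1: 2·(43+7) − 16 = 84 → (84,43,7)

84,43,7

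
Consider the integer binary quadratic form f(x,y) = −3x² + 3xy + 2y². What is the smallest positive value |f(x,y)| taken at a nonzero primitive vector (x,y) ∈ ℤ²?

river: ρ → (2,5,-1)
river: ρ → (-1,5,2)
river: ρ → (2,3,-3)
river: ρ → (-3,3,2)
closes: descent 0, river 4
min |a| on river = 1

1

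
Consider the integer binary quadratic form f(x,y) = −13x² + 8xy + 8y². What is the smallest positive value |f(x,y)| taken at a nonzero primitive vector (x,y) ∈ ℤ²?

river: ρ → (8,8,-13)
river: ρ → (-13,18,3)
river: ρ → (3,18,-13)
river: ρ → (-13,8,8)
closes: descent 0, river 4
min |a| on river = 3

3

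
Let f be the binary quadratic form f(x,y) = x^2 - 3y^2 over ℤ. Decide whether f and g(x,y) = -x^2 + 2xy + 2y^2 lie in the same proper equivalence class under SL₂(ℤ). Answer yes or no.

D₁ = 12, D₂ = 12
river cycle of f (length 2): (1, 2, -2), (-2, 2, 1)
river cycle of g (length 2): (2, 2, -1), (-1, 2, 2)
cycles differ ⇒ inequivalent

no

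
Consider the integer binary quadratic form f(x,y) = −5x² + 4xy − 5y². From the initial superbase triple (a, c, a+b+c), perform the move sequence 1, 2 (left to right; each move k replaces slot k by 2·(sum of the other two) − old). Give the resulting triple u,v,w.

start (-5,-5,-6) = (f(1,0),f(0,1),f(1,1))
replace slot 1: 2·((-5)+(-6)) − (-5) = -17 → (-17,-5,-6)
replace slot 2: 2·((-17)+(-6)) − (-5) = -41 → (-17,-41,-6)

-17,-41,-6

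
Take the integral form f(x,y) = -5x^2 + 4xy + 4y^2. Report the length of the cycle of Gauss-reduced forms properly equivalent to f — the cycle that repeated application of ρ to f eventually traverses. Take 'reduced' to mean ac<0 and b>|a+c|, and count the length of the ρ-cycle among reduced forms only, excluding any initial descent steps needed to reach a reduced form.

D = 96, ⌊√D⌋ = 9
river: ρ → (4,4,-5)
river: ρ → (-5,6,3)
river: ρ → (3,6,-5)
river: ρ → (-5,4,4)
ρ-cycle length = 4 (tail of 0 descent steps not counted)

4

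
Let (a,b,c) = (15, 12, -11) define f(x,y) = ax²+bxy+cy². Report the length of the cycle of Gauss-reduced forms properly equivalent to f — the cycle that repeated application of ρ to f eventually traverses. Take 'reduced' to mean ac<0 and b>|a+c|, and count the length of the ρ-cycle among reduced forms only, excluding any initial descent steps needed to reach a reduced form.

D = 804, ⌊√D⌋ = 28
river: ρ → (-11,10,16)
river: ρ → (16,22,-5)
river: ρ → (-5,28,1)
river: ρ → (1,28,-5)
river: ρ → (-5,22,16)
river: ρ → (16,10,-11)
river: ρ → (-11,12,15)
river: ρ → (15,18,-8)
river: ρ → (-8,14,19)
river: ρ → (19,24,-3)
river: ρ → (-3,24,19)
river: ρ → (19,14,-8)
river: ρ → (-8,18,15)
river: ρ → (15,12,-11)
ρ-cycle length = 14 (tail of 0 descent steps not counted)

14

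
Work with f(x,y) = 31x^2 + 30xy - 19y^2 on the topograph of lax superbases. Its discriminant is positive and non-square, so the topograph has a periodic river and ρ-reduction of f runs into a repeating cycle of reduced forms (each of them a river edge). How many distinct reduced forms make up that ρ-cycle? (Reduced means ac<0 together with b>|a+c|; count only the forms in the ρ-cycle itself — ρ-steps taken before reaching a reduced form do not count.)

D = 3256, ⌊√D⌋ = 57
river: ρ → (-19,46,15)
river: ρ → (15,44,-22)
river: ρ → (-22,44,15)
river: ρ → (15,46,-19)
river: ρ → (-19,30,31)
river: ρ → (31,32,-18)
river: ρ → (-18,40,23)
river: ρ → (23,52,-6)
river: ρ → (-6,56,5)
river: ρ → (5,54,-17)
river: ρ → (-17,48,14)
river: ρ → (14,36,-35)
river: ρ → (-35,34,15)
river: ρ → (15,56,-2)
river: ρ → (-2,56,15)
river: ρ → (15,34,-35)
river: ρ → (-35,36,14)
river: ρ → (14,48,-17)
river: ρ → (-17,54,5)
river: ρ → (5,56,-6)
river: ρ → (-6,52,23)
river: ρ → (23,40,-18)
river: ρ → (-18,32,31)
river: ρ → (31,30,-19)
ρ-cycle length = 24 (tail of 0 descent steps not counted)

24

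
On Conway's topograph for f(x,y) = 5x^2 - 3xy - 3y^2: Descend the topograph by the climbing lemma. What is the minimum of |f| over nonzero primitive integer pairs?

descent: ρ → (-3,3,5)  [lands on river]
river: ρ → (5,7,-1)
river: ρ → (-1,7,5)
river: ρ → (5,3,-3)
closes: descent 1, river 4
min |a| on river = 1

1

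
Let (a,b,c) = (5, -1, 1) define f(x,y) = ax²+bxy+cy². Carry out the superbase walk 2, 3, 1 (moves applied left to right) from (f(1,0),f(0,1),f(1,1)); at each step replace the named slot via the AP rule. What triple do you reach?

start (5,1,5) = (f(1,0),f(0,1),f(1,1))
replace slot 2: 2·(5+5) − 1 = 19 → (5,19,5)
replace slot 3: 2·(5+19) − 5 = 43 → (5,19,43)
replace slot 1: 2·(19+43) − 5 = 119 → (119,19,43)

119,19,43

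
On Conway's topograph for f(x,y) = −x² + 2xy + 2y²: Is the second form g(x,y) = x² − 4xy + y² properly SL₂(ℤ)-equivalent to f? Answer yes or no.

D₁ = 12, D₂ = 12
river cycle of f (length 2): (2, 2, -1), (-1, 2, 2)
river cycle of g (length 2): (1, 2, -2), (-2, 2, 1)
cycles differ ⇒ inequivalent

no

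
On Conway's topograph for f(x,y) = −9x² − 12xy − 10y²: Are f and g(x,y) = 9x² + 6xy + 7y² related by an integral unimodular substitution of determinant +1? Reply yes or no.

D₁ = -216, D₂ = -216
f is negative-definite; reduce −f:
−f: translate: b→-6 (≡12 mod 18), so (9,12,10)→(9,-6,7)
−f: flip: (9,-6,7)→(7,6,9)
−f: reduced (well bottom): (7,6,9) with a≤c, −a<b≤a
flip sign back: reduced form of f is (-7,-6,-9)
g: flip: (9,6,7)→(7,-6,9)
g: reduced (well bottom): (7,-6,9) with a≤c, −a<b≤a
reduced forms (-7, -6, -9) vs (7, -6, 9) ⇒ inequivalent

no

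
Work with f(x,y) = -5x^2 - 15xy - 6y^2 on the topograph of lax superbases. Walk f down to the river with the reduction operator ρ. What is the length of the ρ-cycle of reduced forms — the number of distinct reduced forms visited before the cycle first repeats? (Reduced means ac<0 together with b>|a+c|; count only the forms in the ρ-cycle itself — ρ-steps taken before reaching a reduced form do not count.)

D = 105, ⌊√D⌋ = 10
descent: ρ → (-6,3,4)  [lands on river]
river: ρ → (4,5,-5)
river: ρ → (-5,5,4)
river: ρ → (4,3,-6)
river: ρ → (-6,9,1)
river: ρ → (1,9,-6)
ρ-cycle length = 6 (tail of 1 descent step not counted)

6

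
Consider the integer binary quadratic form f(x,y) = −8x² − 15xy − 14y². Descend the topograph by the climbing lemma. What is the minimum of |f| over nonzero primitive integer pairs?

translate: b→-1 (≡15 mod 16), so (8,15,14)→(8,-1,7)
flip: (8,-1,7)→(7,1,8)
reduced (well bottom): (7,1,8) with a≤c, −a<b≤a
well minimum |f| = |-7| = 7 (negative-definite)

7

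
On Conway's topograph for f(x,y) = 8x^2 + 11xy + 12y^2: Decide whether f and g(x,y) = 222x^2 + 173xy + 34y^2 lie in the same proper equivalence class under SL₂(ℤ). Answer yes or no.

D₁ = -263, D₂ = -263
f: translate: b→-5 (≡11 mod 16), so (8,11,12)→(8,-5,9)
f: reduced (well bottom): (8,-5,9) with a≤c, −a<b≤a
g: flip: (222,173,34)→(34,-173,222)
g: translate: b→31 (≡-173 mod 68), so (34,-173,222)→(34,31,9)
g: flip: (34,31,9)→(9,-31,34)
g: translate: b→5 (≡-31 mod 18), so (9,-31,34)→(9,5,8)
g: flip: (9,5,8)→(8,-5,9)
g: reduced (well bottom): (8,-5,9) with a≤c, −a<b≤a
reduced forms (8, -5, 9) vs (8, -5, 9) ⇒ equivalent

yes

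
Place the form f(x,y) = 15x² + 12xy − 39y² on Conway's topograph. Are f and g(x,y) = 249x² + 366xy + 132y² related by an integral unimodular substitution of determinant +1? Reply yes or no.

D₁ = 2484, D₂ = 2484
river cycle of f (length 8): (15, 42, -12), (-12, 30, 33), (33, 36, -9), (-9, 36, 33), (33, 30, -12), (-12, 42, 15), (15, 48, -3), (-3, 48, 15)
river cycle of g (length 8): (15, 42, -12), (-12, 30, 33), (33, 36, -9), (-9, 36, 33), (33, 30, -12), (-12, 42, 15), (15, 48, -3), (-3, 48, 15)
cycles coincide ⇒ equivalent

yes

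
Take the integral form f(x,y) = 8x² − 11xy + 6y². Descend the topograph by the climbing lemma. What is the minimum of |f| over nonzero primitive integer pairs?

translate: b→5 (≡-11 mod 16), so (8,-11,6)→(8,5,3)
flip: (8,5,3)→(3,-5,8)
translate: b→1 (≡-5 mod 6), so (3,-5,8)→(3,1,6)
reduced (well bottom): (3,1,6) with a≤c, −a<b≤a
well minimum = a = 3

3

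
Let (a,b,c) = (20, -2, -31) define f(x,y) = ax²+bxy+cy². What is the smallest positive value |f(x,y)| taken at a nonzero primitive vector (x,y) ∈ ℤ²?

descent: ρ → (-31,2,20)
descent: ρ → (20,38,-13)  [lands on river]
river: ρ → (-13,40,17)
river: ρ → (17,28,-25)
river: ρ → (-25,22,20)
river: ρ → (20,18,-27)
river: ρ → (-27,36,11)
river: ρ → (11,30,-36)
river: ρ → (-36,42,5)
river: ρ → (5,48,-9)
river: ρ → (-9,42,20)
closes: descent 2, river 10
min |a| on river = 5

5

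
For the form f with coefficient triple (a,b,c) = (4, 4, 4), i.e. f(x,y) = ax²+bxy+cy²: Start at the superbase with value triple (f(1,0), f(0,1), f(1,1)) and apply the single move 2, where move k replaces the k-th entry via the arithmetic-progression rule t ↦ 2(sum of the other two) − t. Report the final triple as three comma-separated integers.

start (4,4,12) = (f(1,0),f(0,1),f(1,1))
replace slot 2: 2·(4+12) − 4 = 28 → (4,28,12)

4,28,12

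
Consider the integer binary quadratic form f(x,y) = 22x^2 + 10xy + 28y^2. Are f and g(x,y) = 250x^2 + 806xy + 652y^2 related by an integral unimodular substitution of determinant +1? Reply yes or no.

D₁ = -2364, D₂ = -2364
f: reduced (well bottom): (22,10,28) with a≤c, −a<b≤a
g: translate: b→-194 (≡806 mod 500), so (250,806,652)→(250,-194,40)
g: flip: (250,-194,40)→(40,194,250)
g: translate: b→34 (≡194 mod 80), so (40,194,250)→(40,34,22)
g: flip: (40,34,22)→(22,-34,40)
g: translate: b→10 (≡-34 mod 44), so (22,-34,40)→(22,10,28)
g: reduced (well bottom): (22,10,28) with a≤c, −a<b≤a
reduced forms (22, 10, 28) vs (22, 10, 28) ⇒ equivalent

yes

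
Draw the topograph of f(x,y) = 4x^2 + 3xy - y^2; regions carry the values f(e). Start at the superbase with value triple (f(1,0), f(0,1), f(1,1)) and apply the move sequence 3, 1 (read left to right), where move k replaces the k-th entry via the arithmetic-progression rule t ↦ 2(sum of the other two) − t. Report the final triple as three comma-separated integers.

start (4,-1,6) = (f(1,0),f(0,1),f(1,1))
replace slot 3: 2·(4+(-1)) − 6 = 0 → (4,-1,0)
replace slot 1: 2·((-1)+0) − 4 = -6 → (-6,-1,0)

-6,-1,0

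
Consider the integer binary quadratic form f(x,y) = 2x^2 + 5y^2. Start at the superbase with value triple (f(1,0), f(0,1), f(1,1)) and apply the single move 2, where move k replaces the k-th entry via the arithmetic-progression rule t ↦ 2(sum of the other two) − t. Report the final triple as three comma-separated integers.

start (2,5,7) = (f(1,0),f(0,1),f(1,1))
replace slot 2: 2·(2+7) − 5 = 13 → (2,13,7)

2,13,7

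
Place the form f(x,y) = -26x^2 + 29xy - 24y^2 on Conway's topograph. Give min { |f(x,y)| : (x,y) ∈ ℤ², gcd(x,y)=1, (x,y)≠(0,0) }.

translate: b→23 (≡-29 mod 52), so (26,-29,24)→(26,23,21)
flip: (26,23,21)→(21,-23,26)
translate: b→19 (≡-23 mod 42), so (21,-23,26)→(21,19,24)
reduced (well bottom): (21,19,24) with a≤c, −a<b≤a
well minimum |f| = |-21| = 21 (negative-definite)

21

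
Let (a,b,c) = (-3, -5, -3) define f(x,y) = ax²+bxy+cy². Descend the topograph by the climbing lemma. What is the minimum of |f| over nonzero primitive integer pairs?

translate: b→-1 (≡5 mod 6), so (3,5,3)→(3,-1,1)
flip: (3,-1,1)→(1,1,3)
reduced (well bottom): (1,1,3) with a≤c, −a<b≤a
well minimum |f| = |-1| = 1 (negative-definite)

1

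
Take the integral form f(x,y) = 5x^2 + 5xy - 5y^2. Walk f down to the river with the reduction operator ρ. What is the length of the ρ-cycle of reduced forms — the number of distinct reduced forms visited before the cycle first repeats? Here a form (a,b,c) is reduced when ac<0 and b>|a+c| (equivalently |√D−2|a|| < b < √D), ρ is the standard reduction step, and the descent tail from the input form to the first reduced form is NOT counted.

D = 125, ⌊√D⌋ = 11
river: ρ → (-5,5,5)
river: ρ → (5,5,-5)
ρ-cycle length = 2 (tail of 0 descent steps not counted)

2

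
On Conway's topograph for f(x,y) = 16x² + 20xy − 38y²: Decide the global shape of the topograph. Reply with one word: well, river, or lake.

D = b²−4ac = 20² − 4·16·(-38) = 2832
D > 0 non-square ⇒ indefinite ⇒ periodic river

river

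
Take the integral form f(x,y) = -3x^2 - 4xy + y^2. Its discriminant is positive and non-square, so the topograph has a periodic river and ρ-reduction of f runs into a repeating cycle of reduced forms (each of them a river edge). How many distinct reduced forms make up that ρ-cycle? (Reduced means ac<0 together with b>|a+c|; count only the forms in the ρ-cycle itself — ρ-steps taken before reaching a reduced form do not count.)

D = 28, ⌊√D⌋ = 5
descent: ρ → (1,4,-3)  [lands on river]
river: ρ → (-3,2,2)
river: ρ → (2,2,-3)
river: ρ → (-3,4,1)
ρ-cycle length = 4 (tail of 1 descent step not counted)

4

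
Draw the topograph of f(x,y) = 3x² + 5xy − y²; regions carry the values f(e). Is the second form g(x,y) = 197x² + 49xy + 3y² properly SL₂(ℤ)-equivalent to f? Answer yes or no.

D₁ = 37, D₂ = 37
river cycle of f (length 6): (-1, 5, 3), (3, 1, -3), (-3, 5, 1), (1, 5, -3), (-3, 1, 3), (3, 5, -1)
river cycle of g (length 6): (3, 5, -1), (-1, 5, 3), (3, 1, -3), (-3, 5, 1), (1, 5, -3), (-3, 1, 3)
cycles coincide ⇒ equivalent

yes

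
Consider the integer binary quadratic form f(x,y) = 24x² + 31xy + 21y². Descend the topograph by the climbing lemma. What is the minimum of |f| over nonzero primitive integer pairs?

translate: b→-17 (≡31 mod 48), so (24,31,21)→(24,-17,14)
flip: (24,-17,14)→(14,17,24)
translate: b→-11 (≡17 mod 28), so (14,17,24)→(14,-11,21)
reduced (well bottom): (14,-11,21) with a≤c, −a<b≤a
well minimum = a = 14

14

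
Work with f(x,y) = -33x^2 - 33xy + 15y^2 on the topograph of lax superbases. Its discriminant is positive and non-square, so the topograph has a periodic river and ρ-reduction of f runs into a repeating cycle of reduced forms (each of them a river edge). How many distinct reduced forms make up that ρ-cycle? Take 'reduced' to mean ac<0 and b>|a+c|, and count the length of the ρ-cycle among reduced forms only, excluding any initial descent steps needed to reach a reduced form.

D = 3069, ⌊√D⌋ = 55
descent: ρ → (15,33,-33)  [lands on river]
river: ρ → (-33,33,15)
river: ρ → (15,27,-39)
river: ρ → (-39,51,3)
river: ρ → (3,51,-39)
river: ρ → (-39,27,15)
ρ-cycle length = 6 (tail of 1 descent step not counted)

6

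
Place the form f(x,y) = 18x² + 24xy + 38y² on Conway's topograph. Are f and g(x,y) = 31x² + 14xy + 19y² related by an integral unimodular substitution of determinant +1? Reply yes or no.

D₁ = -2160, D₂ = -2160
f: translate: b→-12 (≡24 mod 36), so (18,24,38)→(18,-12,32)
f: reduced (well bottom): (18,-12,32) with a≤c, −a<b≤a
g: flip: (31,14,19)→(19,-14,31)
g: reduced (well bottom): (19,-14,31) with a≤c, −a<b≤a
reduced forms (18, -12, 32) vs (19, -14, 31) ⇒ inequivalent

no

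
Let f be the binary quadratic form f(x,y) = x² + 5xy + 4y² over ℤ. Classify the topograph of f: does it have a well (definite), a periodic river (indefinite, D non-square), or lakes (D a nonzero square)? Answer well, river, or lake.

D = b²−4ac = 5² − 4·1·4 = 9
D = 3² is a perfect square ⇒ form factors over ℤ ⇒ lakes

lake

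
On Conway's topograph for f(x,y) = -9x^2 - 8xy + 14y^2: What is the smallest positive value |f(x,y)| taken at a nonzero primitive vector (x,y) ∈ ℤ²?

descent: ρ → (14,8,-9)  [lands on river]
river: ρ → (-9,10,13)
river: ρ → (13,16,-6)
river: ρ → (-6,20,7)
river: ρ → (7,22,-3)
river: ρ → (-3,20,14)
closes: descent 1, river 6
min |a| on river = 3

3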